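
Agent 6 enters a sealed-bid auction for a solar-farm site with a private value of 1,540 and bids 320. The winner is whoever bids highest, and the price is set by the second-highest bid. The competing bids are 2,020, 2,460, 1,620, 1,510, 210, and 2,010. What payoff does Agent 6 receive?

0

Highest competing bid: 2,460.
Agent 6's bid 320 is not the highest, so Agent 6 loses, pays nothing, and earns zero payoff.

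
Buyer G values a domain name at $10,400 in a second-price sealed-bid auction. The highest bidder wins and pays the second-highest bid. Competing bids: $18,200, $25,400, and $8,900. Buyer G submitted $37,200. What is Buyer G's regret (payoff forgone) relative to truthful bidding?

Payoff forgone: $15,000.

The highest competing bid is $25,400.
Bidding truthfully at $10,400: the top bid is $25,400 (a rival), so Buyer G loses. Payoff = $0.
Bidding $37,200: Buyer G has the top bid, wins, and pays the second-highest bid $25,400. Payoff = $10,400 − $25,400 = -$15,000.
Regret = truthful payoff − actual payoff = $0 − -$15,000 = $15,000.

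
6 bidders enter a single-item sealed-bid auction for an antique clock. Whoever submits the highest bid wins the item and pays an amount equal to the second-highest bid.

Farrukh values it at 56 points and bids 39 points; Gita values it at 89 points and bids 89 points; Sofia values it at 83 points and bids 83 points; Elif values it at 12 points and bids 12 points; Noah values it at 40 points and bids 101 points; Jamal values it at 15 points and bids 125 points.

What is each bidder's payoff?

Payoffs: Farrukh 0 points, Gita 0 points, Sofia 0 points, Elif 0 points, Noah 0 points, Jamal -86 points.

Bids in descending order: Jamal 125 points > Noah 101 points > Gita 89 points > Sofia 83 points > Farrukh 39 points > Elif 12 points.
Jamal has the top bid and wins; the price is the second-highest bid, 101 points.
Jamal's payoff = 15 points − 101 points = -86 points. All other bidders lose, so their payoff is 0.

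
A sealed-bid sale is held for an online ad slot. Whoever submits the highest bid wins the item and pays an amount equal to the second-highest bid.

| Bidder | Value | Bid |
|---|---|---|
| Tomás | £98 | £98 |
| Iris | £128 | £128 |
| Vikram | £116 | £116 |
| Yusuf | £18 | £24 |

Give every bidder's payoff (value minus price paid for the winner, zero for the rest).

Ordered from highest: Iris £128 > Vikram £116 > Tomás £98 > Yusuf £24.
Iris has the top bid and wins; the price is the second-highest bid, £116.
Iris's payoff = £128 − £116 = £12. All other bidders lose, so their payoff is 0.

Tomás £0, Iris £12, Vikram £0, Yusuf £0.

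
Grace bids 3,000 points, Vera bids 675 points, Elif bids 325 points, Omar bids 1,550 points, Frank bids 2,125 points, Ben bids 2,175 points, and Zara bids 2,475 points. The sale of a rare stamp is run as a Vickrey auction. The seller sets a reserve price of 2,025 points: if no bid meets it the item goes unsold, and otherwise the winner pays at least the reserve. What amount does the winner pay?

Ranking the bids: Grace 3,000 points > Zara 2,475 points > Ben 2,175 points > Frank 2,125 points > Omar 1,550 points > Vera 675 points > Elif 325 points.
Grace has the highest bid, so Grace wins.
The second-highest bid is 2,475 points, which exceeds the reserve, so that sets the price.

2,475 points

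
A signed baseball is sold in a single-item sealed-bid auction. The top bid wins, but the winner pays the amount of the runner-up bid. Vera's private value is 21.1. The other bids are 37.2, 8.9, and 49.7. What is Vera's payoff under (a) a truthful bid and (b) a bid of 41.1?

Truthful: 0.0; alternative: 0.0.

The highest competing bid is 49.7.
Bidding truthfully at 21.1: the top bid is 49.7 (a rival), so Vera loses. Payoff = 0.0.
Bidding 41.1: the top bid is 49.7 (a rival), so Vera loses. Payoff = 0.0.
The bid only affects whether you win, not the price — here both bids land on the same side of the top rival bid, so the deviation is payoff-neutral.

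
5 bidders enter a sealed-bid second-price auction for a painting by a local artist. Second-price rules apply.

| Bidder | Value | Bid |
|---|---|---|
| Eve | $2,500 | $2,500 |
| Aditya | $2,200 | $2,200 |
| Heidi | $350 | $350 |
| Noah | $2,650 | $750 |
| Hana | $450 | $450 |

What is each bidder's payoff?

Payoffs: Eve $300, Aditya $0, Heidi $0, Noah $0, Hana $0.

Ordered from highest: Eve $2,500 > Aditya $2,200 > Noah $750 > Hana $450 > Heidi $350.
Eve has the top bid and wins; the price is the second-highest bid, $2,200.
Eve's payoff = $2,500 − $2,200 = $300. All other bidders lose, so their payoff is 0.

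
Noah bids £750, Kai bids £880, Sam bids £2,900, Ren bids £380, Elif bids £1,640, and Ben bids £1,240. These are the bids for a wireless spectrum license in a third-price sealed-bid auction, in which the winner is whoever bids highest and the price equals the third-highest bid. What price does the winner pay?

Ranking the bids: Sam £2,900 > Elif £1,640 > Ben £1,240 > Kai £880 > Noah £750 > Ren £380.
Sam is the highest bidder, so Sam wins.
Under the third-price rule, the price is the third-highest bid: £1,240.

The winner pays £1,240.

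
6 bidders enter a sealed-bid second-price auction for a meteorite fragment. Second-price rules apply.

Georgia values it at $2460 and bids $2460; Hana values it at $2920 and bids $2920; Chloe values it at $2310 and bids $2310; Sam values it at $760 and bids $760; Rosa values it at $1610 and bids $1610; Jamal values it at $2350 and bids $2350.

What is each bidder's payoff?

Ranking the bids: Hana $2920 > Georgia $2460 > Jamal $2350 > Chloe $2310 > Rosa $1610 > Sam $760.
Hana has the top bid and wins; the price is the second-highest bid, $2460.
Hana's payoff = $2920 − $2460 = $460. All other bidders lose, so their payoff is 0.

Payoffs: Georgia $0, Hana $460, Chloe $0, Sam $0, Rosa $0, Jamal $0.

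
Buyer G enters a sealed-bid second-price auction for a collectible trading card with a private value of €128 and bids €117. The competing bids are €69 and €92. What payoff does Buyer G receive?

Highest competing bid: €92.
Buyer G's bid €117 is the highest overall, so Buyer G wins and pays the second-highest bid, €92.
Payoff = value − price = €128 − €92 = €36.

€36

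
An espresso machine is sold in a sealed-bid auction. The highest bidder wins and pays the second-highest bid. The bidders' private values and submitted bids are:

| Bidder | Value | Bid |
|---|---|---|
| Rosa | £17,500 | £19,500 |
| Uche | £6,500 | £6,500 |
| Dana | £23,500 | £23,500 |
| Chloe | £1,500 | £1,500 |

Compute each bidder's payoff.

Ordered from highest: Dana £23,500 > Rosa £19,500 > Uche £6,500 > Chloe £1,500.
Dana has the top bid and wins; the price is the second-highest bid, £19,500.
Dana's payoff = £23,500 − £19,500 = £4,000. All other bidders lose, so their payoff is 0.

Rosa £0, Uche £0, Dana £4,000, Chloe £0.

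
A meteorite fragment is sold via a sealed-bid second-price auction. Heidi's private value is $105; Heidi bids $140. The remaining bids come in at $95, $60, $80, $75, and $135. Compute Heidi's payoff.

Highest competing bid: $135.
Heidi's bid $140 is the highest overall, so Heidi wins and pays the second-highest bid, $135.
Payoff = value − price = $105 − $135 = -$30.
Overbidding won the item at a price above value — truthful bidding would have avoided this loss.

Payoff = -$30.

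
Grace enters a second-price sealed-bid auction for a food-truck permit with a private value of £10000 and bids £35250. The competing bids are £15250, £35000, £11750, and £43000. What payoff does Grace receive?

Grace's payoff: £0.

Highest competing bid: £43000.
Grace's bid £35250 is not the highest, so Grace loses, pays nothing, and earns zero payoff.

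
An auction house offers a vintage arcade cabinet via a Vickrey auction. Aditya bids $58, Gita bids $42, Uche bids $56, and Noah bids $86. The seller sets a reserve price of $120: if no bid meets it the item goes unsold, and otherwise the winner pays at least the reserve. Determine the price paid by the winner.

unsold

Sorted high to low: Noah $86; Aditya $58; Uche $56; Gita $42.
The top bid $86 is below the reserve $120, so the item goes unsold and nothing is paid.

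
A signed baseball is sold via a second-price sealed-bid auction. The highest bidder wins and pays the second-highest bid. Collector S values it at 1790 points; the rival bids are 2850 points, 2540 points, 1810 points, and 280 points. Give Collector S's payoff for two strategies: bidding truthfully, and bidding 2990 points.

Truthful: 0 points; alternative: -1060 points.

The highest competing bid is 2850 points.
Bidding truthfully at 1790 points: the top bid is 2850 points (a rival), so Collector S loses. Payoff = 0 points.
Bidding 2990 points: Collector S has the top bid, wins, and pays the second-highest bid 2850 points. Payoff = 1790 points − 2850 points = -1060 points.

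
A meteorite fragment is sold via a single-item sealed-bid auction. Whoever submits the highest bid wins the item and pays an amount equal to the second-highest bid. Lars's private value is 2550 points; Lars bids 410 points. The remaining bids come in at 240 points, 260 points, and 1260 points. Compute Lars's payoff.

Highest competing bid: 1260 points.
Lars's bid 410 points is not the highest, so Lars loses, pays nothing, and earns zero payoff.

Payoff = 0 points.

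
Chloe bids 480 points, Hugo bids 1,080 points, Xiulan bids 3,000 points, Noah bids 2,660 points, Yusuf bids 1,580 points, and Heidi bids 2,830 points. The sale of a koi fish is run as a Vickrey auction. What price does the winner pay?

Sorted high to low: Xiulan 3,000 points; Heidi 2,830 points; Noah 2,660 points; Yusuf 1,580 points; Hugo 1,080 points; Chloe 480 points.
Xiulan has the highest bid, so Xiulan wins.
The second-highest bid is 2,830 points, so that is what Xiulan pays.

Price paid: 2,830 points.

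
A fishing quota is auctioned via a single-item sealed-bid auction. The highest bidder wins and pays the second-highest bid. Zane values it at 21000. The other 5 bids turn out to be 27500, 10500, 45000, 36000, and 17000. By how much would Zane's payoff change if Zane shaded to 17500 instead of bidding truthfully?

Change in payoff: 0.

The highest competing bid is 45000.
Bidding truthfully at 21000: the top bid is 45000 (a rival), so Zane loses. Payoff = 0.
Bidding 17500: the top bid is 45000 (a rival), so Zane loses. Payoff = 0.
Change = 0 − 0 = 0.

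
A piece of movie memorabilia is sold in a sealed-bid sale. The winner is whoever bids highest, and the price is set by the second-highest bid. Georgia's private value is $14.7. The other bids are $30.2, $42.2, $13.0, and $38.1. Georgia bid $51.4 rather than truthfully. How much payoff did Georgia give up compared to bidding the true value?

Payoff forgone: $27.5.

The highest competing bid is $42.2.
Bidding truthfully at $14.7: the top bid is $42.2 (a rival), so Georgia loses. Payoff = $0.0.
Bidding $51.4: Georgia has the top bid, wins, and pays the second-highest bid $42.2. Payoff = $14.7 − $42.2 = -$27.5.
Regret = truthful payoff − actual payoff = $0.0 − -$27.5 = $27.5.
This is the dominant-strategy logic: truthful bidding weakly beats any alternative.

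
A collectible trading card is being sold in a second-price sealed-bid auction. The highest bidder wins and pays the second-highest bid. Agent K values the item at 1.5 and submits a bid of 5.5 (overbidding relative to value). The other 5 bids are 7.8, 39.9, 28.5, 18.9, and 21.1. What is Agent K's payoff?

0.0

Highest competing bid: 39.9.
Agent K's bid 5.5 is not the highest, so Agent K loses, pays nothing, and earns zero payoff.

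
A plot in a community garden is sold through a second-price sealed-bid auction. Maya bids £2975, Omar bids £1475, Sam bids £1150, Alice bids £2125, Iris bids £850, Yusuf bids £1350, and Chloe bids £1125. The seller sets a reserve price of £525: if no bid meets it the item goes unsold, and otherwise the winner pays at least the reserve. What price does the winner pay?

Bids in descending order: Maya £2975 > Alice £2125 > Omar £1475 > Yusuf £1350 > Sam £1150 > Chloe £1125 > Iris £850.
Maya has the highest bid, so Maya wins.
The second-highest bid is £2125, which exceeds the reserve, so that sets the price.

£2125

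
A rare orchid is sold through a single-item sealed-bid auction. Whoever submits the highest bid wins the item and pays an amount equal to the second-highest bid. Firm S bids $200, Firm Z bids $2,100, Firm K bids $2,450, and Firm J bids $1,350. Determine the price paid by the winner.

Ordered from highest: Firm K $2,450 > Firm Z $2,100 > Firm J $1,350 > Firm S $200.
Firm K has the highest bid, so Firm K wins.
The second-highest bid is $2,100, so that is what Firm K pays.

$2,100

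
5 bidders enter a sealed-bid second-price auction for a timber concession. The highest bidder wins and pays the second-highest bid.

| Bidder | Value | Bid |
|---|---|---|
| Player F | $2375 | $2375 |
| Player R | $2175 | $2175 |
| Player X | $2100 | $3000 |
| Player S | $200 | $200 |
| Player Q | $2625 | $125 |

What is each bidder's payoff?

Sorted high to low: Player X $3000 > Player F $2375 > Player R $2175 > Player S $200 > Player Q $125.
Player X has the top bid and wins; the price is the second-highest bid, $2375.
Player X's payoff = $2100 − $2375 = -$275. All other bidders lose, so their payoff is 0.

Player F $0, Player R $0, Player X -$275, Player S $0, Player Q $0.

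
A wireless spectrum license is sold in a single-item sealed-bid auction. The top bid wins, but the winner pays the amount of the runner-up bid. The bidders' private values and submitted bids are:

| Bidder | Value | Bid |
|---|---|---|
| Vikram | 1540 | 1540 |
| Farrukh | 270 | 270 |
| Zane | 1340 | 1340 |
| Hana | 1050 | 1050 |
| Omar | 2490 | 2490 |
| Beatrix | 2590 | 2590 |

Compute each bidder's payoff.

Bids in descending order: Beatrix 2590, then Omar 2490, then Vikram 1540, then Zane 1340, then Hana 1050, then Farrukh 270.
Beatrix has the top bid and wins; the price is the second-highest bid, 2490.
Beatrix's payoff = 2590 − 2490 = 100. All other bidders lose, so their payoff is 0.

Payoffs: Vikram 0, Farrukh 0, Zane 0, Hana 0, Omar 0, Beatrix 100.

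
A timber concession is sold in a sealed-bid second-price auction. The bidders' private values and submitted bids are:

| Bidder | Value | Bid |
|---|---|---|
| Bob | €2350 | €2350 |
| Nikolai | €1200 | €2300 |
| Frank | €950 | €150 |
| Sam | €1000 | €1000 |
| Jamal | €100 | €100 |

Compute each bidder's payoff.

Sorted high to low: Bob €2350; Nikolai €2300; Sam €1000; Frank €150; Jamal €100.
Bob has the top bid and wins; the price is the second-highest bid, €2300.
Bob's payoff = €2350 − €2300 = €50. All other bidders lose, so their payoff is 0.

Bob €50, Nikolai €0, Frank €0, Sam €0, Jamal €0.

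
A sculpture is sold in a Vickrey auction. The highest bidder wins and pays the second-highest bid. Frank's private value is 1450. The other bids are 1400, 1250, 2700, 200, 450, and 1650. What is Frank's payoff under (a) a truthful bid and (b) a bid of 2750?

The highest competing bid is 2700.
Bidding truthfully at 1450: the top bid is 2700 (a rival), so Frank loses. Payoff = 0.
Bidding 2750: Frank has the top bid, wins, and pays the second-highest bid 2700. Payoff = 1450 − 2700 = -1250.
Deviating from a truthful bid can only lose payoff in a second-price auction — never gain.

(a) 0  (b) -1250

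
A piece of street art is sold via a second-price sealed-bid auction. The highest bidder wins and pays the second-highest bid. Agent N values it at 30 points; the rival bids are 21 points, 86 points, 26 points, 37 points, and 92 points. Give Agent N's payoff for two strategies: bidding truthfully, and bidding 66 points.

(a) 0 points  (b) 0 points

The highest competing bid is 92 points.
Bidding truthfully at 30 points: the top bid is 92 points (a rival), so Agent N loses. Payoff = 0 points.
Bidding 66 points: the top bid is 92 points (a rival), so Agent N loses. Payoff = 0 points.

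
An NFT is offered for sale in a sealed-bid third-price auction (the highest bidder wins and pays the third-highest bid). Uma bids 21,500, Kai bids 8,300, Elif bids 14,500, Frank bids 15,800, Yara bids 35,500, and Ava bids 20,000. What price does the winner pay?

Bids in descending order: Yara 35,500, then Uma 21,500, then Ava 20,000, then Frank 15,800, then Elif 14,500, then Kai 8,300.
Yara is the highest bidder, so Yara wins.
Under the third-price rule, the price is the third-highest bid: 20,000.

Price paid: 20,000.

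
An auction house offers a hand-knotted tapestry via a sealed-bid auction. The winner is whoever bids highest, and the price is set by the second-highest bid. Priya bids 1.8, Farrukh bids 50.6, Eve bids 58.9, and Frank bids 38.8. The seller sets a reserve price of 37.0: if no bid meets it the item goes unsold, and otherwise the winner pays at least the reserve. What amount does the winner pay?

50.6

Sorted high to low: Eve 58.9 > Farrukh 50.6 > Frank 38.8 > Priya 1.8.
Eve has the highest bid, so Eve wins.
The second-highest bid is 50.6, which exceeds the reserve, so that sets the price.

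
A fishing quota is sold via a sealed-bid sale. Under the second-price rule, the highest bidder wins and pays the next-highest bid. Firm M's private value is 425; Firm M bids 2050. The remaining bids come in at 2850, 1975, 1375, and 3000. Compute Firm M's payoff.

0

Highest competing bid: 3000.
Firm M's bid 2050 is not the highest, so Firm M loses, pays nothing, and earns zero payoff.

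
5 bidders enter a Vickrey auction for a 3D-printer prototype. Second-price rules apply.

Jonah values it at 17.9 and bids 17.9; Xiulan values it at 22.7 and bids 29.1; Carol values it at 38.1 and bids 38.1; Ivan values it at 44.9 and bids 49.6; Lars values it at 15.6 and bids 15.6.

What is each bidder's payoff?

Ordered from highest: Ivan 49.6, then Carol 38.1, then Xiulan 29.1, then Jonah 17.9, then Lars 15.6.
Ivan has the top bid and wins; the price is the second-highest bid, 38.1.
Ivan's payoff = 44.9 − 38.1 = 6.8. All other bidders lose, so their payoff is 0.

Jonah 0.0, Xiulan 0.0, Carol 0.0, Ivan 6.8, Lars 0.0.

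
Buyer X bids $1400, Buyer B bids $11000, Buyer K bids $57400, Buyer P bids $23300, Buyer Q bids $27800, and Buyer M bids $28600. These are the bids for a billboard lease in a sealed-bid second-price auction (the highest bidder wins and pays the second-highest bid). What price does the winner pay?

The winner pays $28600.

Bids in descending order: Buyer K $57400; Buyer M $28600; Buyer Q $27800; Buyer P $23300; Buyer B $11000; Buyer X $1400.
Buyer K is the highest bidder, so Buyer K wins.
Under the second-price rule, the price is the second-highest bid: $28600.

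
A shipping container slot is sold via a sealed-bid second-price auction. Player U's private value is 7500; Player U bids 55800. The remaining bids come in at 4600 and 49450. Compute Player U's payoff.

Payoff = -41950.

Highest competing bid: 49450.
Player U's bid 55800 is the highest overall, so Player U wins and pays the second-highest bid, 49450.
Payoff = value − price = 7500 − 49450 = -41950.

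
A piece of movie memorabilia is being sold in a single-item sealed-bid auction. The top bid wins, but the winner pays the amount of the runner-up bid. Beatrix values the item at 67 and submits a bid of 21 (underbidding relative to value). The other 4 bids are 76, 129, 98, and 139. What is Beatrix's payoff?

Highest competing bid: 139.
Beatrix's bid 21 is not the highest, so Beatrix loses, pays nothing, and earns zero payoff.

Payoff = 0.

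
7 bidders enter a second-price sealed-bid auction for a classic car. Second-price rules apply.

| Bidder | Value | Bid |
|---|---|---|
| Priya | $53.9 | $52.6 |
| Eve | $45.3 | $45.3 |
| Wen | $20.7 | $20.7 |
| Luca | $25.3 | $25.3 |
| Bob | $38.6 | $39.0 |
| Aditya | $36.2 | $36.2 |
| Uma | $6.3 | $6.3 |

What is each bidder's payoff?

Priya $8.6, Eve $0.0, Wen $0.0, Luca $0.0, Bob $0.0, Aditya $0.0, Uma $0.0.

Bids in descending order: Priya $52.6, then Eve $45.3, then Bob $39.0, then Aditya $36.2, then Luca $25.3, then Wen $20.7, then Uma $6.3.
Priya has the top bid and wins; the price is the second-highest bid, $45.3.
Priya's payoff = $53.9 − $45.3 = $8.6. All other bidders lose, so their payoff is 0.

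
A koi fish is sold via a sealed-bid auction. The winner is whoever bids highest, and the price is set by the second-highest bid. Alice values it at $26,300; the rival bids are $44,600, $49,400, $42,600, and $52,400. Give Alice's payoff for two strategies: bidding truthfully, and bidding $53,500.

The highest competing bid is $52,400.
Bidding truthfully at $26,300: the top bid is $52,400 (a rival), so Alice loses. Payoff = $0.
Bidding $53,500: Alice has the top bid, wins, and pays the second-highest bid $52,400. Payoff = $26,300 − $52,400 = -$26,100.
Deviating from a truthful bid can only lose payoff in a second-price auction — never gain.

Truthful: $0; alternative: -$26,100.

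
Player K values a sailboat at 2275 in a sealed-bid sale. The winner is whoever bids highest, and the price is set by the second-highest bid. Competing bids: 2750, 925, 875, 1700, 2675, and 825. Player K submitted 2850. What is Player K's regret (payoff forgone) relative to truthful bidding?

Payoff forgone: 475.

The highest competing bid is 2750.
Bidding truthfully at 2275: the top bid is 2750 (a rival), so Player K loses. Payoff = 0.
Bidding 2850: Player K has the top bid, wins, and pays the second-highest bid 2750. Payoff = 2275 − 2750 = -475.
Regret = truthful payoff − actual payoff = 0 − -475 = 475.
Deviating from a truthful bid can only lose payoff in a second-price auction — never gain.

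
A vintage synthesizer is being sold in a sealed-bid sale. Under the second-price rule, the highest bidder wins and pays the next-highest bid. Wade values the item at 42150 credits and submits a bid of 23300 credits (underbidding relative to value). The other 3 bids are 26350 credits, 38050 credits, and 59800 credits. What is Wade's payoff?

Payoff = 0 credits.

Highest competing bid: 59800 credits.
Wade's bid 23300 credits is not the highest, so Wade loses, pays nothing, and earns zero payoff.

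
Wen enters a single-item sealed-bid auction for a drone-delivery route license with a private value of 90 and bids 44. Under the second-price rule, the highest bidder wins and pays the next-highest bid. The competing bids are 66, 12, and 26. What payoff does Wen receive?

0

Highest competing bid: 66.
Wen's bid 44 is not the highest, so Wen loses, pays nothing, and earns zero payoff.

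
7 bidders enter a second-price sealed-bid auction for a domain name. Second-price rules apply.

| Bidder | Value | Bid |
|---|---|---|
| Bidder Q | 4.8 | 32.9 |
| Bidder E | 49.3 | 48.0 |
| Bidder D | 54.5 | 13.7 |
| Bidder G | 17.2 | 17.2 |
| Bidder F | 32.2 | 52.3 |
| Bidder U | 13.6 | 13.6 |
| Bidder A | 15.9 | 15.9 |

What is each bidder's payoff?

Ordered from highest: Bidder F 52.3, then Bidder E 48.0, then Bidder Q 32.9, then Bidder G 17.2, then Bidder A 15.9, then Bidder D 13.7, then Bidder U 13.6.
Bidder F has the top bid and wins; the price is the second-highest bid, 48.0.
Bidder F's payoff = 32.2 − 48.0 = -15.8. All other bidders lose, so their payoff is 0.

Payoffs: Bidder Q 0.0, Bidder E 0.0, Bidder D 0.0, Bidder G 0.0, Bidder F -15.8, Bidder U 0.0, Bidder A 0.0.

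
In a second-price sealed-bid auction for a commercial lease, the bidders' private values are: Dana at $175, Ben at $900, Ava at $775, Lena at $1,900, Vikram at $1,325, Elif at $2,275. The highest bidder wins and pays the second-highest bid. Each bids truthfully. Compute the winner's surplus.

$375

Ordered from highest: Elif $2,275 > Lena $1,900 > Vikram $1,325 > Ben $900 > Ava $775 > Dana $175.
Elif wins with the top bid and pays the second-highest, $1,900.
Surplus = $2,275 − $1,900 = $375.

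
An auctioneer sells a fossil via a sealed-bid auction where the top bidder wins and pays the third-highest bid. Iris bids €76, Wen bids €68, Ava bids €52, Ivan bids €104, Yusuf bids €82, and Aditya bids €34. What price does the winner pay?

Price paid: €76.

Ranking the bids: Ivan €104, then Yusuf €82, then Iris €76, then Wen €68, then Ava €52, then Aditya €34.
Ivan is the highest bidder, so Ivan wins.
Under the third-price rule, the price is the third-highest bid: €76.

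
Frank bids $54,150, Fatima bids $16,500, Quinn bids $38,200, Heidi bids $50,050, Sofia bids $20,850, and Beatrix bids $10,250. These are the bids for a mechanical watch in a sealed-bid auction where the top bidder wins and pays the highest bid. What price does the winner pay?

Price paid: $54,150.

Ranking the bids: Frank $54,150 > Heidi $50,050 > Quinn $38,200 > Sofia $20,850 > Fatima $16,500 > Beatrix $10,250.
Frank is the highest bidder, so Frank wins.
Under the first-price rule, the price is the highest bid: $54,150.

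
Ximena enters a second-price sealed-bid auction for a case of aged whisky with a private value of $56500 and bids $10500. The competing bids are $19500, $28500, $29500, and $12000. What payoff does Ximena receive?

Highest competing bid: $29500.
Ximena's bid $10500 is not the highest, so Ximena loses, pays nothing, and earns zero payoff.

Payoff = $0.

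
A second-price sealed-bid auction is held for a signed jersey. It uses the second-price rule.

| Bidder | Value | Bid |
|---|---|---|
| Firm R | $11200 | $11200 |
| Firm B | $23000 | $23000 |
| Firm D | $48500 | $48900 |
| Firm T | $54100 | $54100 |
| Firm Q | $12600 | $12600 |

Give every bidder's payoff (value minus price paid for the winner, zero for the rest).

Payoffs: Firm R $0, Firm B $0, Firm D $0, Firm T $5200, Firm Q $0.

Ranking the bids: Firm T $54100, then Firm D $48900, then Firm B $23000, then Firm Q $12600, then Firm R $11200.
Firm T has the top bid and wins; the price is the second-highest bid, $48900.
Firm T's payoff = $54100 − $48900 = $5200. All other bidders lose, so their payoff is 0.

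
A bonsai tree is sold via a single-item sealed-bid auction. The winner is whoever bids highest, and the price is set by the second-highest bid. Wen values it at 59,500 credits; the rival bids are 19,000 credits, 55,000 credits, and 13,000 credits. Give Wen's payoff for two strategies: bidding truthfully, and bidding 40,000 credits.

The highest competing bid is 55,000 credits.
Bidding truthfully at 59,500 credits: Wen has the top bid, wins, and pays the second-highest bid 55,000 credits. Payoff = 59,500 credits − 55,000 credits = 4,500 credits.
Bidding 40,000 credits: the top bid is 55,000 credits (a rival), so Wen loses. Payoff = 0 credits.
Deviating from a truthful bid can only lose payoff in a second-price auction — never gain.

(a) 4,500 credits  (b) 0 credits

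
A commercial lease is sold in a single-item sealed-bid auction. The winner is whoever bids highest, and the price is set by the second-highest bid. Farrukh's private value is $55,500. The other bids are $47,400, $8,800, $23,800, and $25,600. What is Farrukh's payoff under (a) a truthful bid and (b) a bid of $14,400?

Truthful: $8,100; alternative: $0.

The highest competing bid is $47,400.
Bidding truthfully at $55,500: Farrukh has the top bid, wins, and pays the second-highest bid $47,400. Payoff = $55,500 − $47,400 = $8,100.
Bidding $14,400: the top bid is $47,400 (a rival), so Farrukh loses. Payoff = $0.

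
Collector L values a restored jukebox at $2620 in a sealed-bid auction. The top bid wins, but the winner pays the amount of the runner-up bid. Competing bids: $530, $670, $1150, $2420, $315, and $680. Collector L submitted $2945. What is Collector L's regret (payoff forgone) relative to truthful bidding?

Regret: $0.

The highest competing bid is $2420.
Bidding truthfully at $2620: Collector L has the top bid, wins, and pays the second-highest bid $2420. Payoff = $2620 − $2420 = $200.
Bidding $2945: Collector L has the top bid, wins, and pays the second-highest bid $2420. Payoff = $2620 − $2420 = $200.
Regret = truthful payoff − actual payoff = $200 − $200 = $0.
The bid only affects whether you win, not the price — here both bids land on the same side of the top rival bid, so the deviation is payoff-neutral.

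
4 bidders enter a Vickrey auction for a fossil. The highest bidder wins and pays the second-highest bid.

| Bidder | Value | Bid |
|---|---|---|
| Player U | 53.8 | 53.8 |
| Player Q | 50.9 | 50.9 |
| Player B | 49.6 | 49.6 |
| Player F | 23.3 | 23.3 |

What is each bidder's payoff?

Payoffs: Player U 2.9, Player Q 0.0, Player B 0.0, Player F 0.0.

Ordered from highest: Player U 53.8; Player Q 50.9; Player B 49.6; Player F 23.3.
Player U has the top bid and wins; the price is the second-highest bid, 50.9.
Player U's payoff = 53.8 − 50.9 = 2.9. All other bidders lose, so their payoff is 0.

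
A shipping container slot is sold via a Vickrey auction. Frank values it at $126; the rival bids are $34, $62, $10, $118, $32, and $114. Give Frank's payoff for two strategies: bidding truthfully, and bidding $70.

Truthful: $8; alternative: $0.

The highest competing bid is $118.
Bidding truthfully at $126: Frank has the top bid, wins, and pays the second-highest bid $118. Payoff = $126 − $118 = $8.
Bidding $70: the top bid is $118 (a rival), so Frank loses. Payoff = $0.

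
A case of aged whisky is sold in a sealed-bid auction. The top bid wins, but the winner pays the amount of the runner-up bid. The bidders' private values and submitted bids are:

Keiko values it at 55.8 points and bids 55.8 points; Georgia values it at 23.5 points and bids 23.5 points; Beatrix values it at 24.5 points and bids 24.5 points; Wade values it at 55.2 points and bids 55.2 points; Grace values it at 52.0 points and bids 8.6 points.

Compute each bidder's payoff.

Bids in descending order: Keiko 55.8 points; Wade 55.2 points; Beatrix 24.5 points; Georgia 23.5 points; Grace 8.6 points.
Keiko has the top bid and wins; the price is the second-highest bid, 55.2 points.
Keiko's payoff = 55.8 points − 55.2 points = 0.6 points. All other bidders lose, so their payoff is 0.

Payoffs: Keiko 0.6 points, Georgia 0.0 points, Beatrix 0.0 points, Wade 0.0 points, Grace 0.0 points.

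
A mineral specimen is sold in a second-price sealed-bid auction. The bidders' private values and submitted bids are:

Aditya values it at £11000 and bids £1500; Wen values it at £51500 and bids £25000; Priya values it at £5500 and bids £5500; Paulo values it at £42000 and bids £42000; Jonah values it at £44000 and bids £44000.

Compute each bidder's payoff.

Aditya £0, Wen £0, Priya £0, Paulo £0, Jonah £2000.

Ordered from highest: Jonah £44000, then Paulo £42000, then Wen £25000, then Priya £5500, then Aditya £1500.
Jonah has the top bid and wins; the price is the second-highest bid, £42000.
Jonah's payoff = £44000 − £42000 = £2000. All other bidders lose, so their payoff is 0.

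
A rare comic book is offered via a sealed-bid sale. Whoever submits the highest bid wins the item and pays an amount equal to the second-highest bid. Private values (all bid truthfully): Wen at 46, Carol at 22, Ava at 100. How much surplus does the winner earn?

Ordered from highest: Ava 100 > Wen 46 > Carol 22.
Ava wins with the top bid and pays the second-highest, 46.
Surplus = 100 − 46 = 54.

Winner's surplus: 54.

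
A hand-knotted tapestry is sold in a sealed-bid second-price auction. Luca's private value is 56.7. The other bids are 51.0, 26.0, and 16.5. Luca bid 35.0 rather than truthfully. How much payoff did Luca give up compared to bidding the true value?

Payoff forgone: 5.7.

The highest competing bid is 51.0.
Bidding truthfully at 56.7: Luca has the top bid, wins, and pays the second-highest bid 51.0. Payoff = 56.7 − 51.0 = 5.7.
Bidding 35.0: the top bid is 51.0 (a rival), so Luca loses. Payoff = 0.0.
Regret = truthful payoff − actual payoff = 5.7 − 0.0 = 5.7.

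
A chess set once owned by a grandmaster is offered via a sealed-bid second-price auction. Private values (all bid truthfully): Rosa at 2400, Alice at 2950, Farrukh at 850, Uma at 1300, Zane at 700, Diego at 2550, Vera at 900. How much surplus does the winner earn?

400

Ordered from highest: Alice 2950, then Diego 2550, then Rosa 2400, then Uma 1300, then Vera 900, then Farrukh 850, then Zane 700.
Alice wins with the top bid and pays the second-highest, 2550.
Surplus = 2950 − 2550 = 400.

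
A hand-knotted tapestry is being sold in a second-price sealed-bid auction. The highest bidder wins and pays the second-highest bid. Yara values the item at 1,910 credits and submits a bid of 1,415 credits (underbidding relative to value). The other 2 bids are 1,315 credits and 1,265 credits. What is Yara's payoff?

Yara's payoff: 595 credits.

Highest competing bid: 1,315 credits.
Yara's bid 1,415 credits is the highest overall, so Yara wins and pays the second-highest bid, 1,315 credits.
Payoff = value − price = 1,910 credits − 1,315 credits = 595 credits.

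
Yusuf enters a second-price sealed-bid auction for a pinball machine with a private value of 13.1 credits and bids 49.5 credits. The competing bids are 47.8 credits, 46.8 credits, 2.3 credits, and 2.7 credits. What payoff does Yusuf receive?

Highest competing bid: 47.8 credits.
Yusuf's bid 49.5 credits is the highest overall, so Yusuf wins and pays the second-highest bid, 47.8 credits.
Payoff = value − price = 13.1 credits − 47.8 credits = -34.7 credits.
Overbidding won the item at a price above value — truthful bidding would have avoided this loss.

-34.7 credits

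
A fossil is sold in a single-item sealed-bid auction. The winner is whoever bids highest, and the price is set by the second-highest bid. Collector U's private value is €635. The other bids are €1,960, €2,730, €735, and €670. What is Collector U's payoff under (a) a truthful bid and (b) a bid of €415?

The highest competing bid is €2,730.
Bidding truthfully at €635: the top bid is €2,730 (a rival), so Collector U loses. Payoff = €0.
Bidding €415: the top bid is €2,730 (a rival), so Collector U loses. Payoff = €0.
The bid only affects whether you win, not the price — here both bids land on the same side of the top rival bid, so the deviation is payoff-neutral.

(a) €0  (b) €0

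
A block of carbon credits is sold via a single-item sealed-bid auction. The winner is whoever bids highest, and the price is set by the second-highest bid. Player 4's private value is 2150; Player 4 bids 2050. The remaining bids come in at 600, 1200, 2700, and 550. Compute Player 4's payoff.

The bidder's payoff: 0.

Highest competing bid: 2700.
Player 4's bid 2050 is not the highest, so Player 4 loses, pays nothing, and earns zero payoff.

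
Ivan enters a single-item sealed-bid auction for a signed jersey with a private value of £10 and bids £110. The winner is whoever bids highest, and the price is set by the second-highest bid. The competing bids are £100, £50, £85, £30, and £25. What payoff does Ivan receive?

Highest competing bid: £100.
Ivan's bid £110 is the highest overall, so Ivan wins and pays the second-highest bid, £100.
Payoff = value − price = £10 − £100 = -£90.
Overbidding won the item at a price above value — truthful bidding would have avoided this loss.

-£90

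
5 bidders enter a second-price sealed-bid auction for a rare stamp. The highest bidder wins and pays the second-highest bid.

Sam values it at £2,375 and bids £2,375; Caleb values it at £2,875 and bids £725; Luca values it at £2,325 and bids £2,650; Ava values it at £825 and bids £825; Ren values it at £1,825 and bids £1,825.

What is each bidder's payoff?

Payoffs: Sam £0, Caleb £0, Luca -£50, Ava £0, Ren £0.

Ranking the bids: Luca £2,650 > Sam £2,375 > Ren £1,825 > Ava £825 > Caleb £725.
Luca has the top bid and wins; the price is the second-highest bid, £2,375.
Luca's payoff = £2,325 − £2,375 = -£50. All other bidders lose, so their payoff is 0.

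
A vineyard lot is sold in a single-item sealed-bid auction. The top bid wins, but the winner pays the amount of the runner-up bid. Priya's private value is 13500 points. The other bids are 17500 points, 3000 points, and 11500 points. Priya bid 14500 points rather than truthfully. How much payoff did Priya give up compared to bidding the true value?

The highest competing bid is 17500 points.
Bidding truthfully at 13500 points: the top bid is 17500 points (a rival), so Priya loses. Payoff = 0 points.
Bidding 14500 points: the top bid is 17500 points (a rival), so Priya loses. Payoff = 0 points.
Regret = truthful payoff − actual payoff = 0 points − 0 points = 0 points.

Payoff forgone: 0 points.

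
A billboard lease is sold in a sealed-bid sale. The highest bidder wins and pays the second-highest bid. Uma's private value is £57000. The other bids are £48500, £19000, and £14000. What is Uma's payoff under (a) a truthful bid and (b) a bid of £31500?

(a) £8500  (b) £0

The highest competing bid is £48500.
Bidding truthfully at £57000: Uma has the top bid, wins, and pays the second-highest bid £48500. Payoff = £57000 − £48500 = £8500.
Bidding £31500: the top bid is £48500 (a rival), so Uma loses. Payoff = £0.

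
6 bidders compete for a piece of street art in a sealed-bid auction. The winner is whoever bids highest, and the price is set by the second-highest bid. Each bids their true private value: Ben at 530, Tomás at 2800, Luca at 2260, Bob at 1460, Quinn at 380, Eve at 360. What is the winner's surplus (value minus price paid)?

540

Ranking the bids: Tomás 2800, then Luca 2260, then Bob 1460, then Ben 530, then Quinn 380, then Eve 360.
Tomás wins with the top bid and pays the second-highest, 2260.
Surplus = 2800 − 2260 = 540.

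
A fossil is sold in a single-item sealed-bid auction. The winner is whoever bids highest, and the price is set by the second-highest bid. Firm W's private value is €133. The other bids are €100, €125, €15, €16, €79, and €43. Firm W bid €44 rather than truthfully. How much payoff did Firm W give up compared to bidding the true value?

The highest competing bid is €125.
Bidding truthfully at €133: Firm W has the top bid, wins, and pays the second-highest bid €125. Payoff = €133 − €125 = €8.
Bidding €44: the top bid is €125 (a rival), so Firm W loses. Payoff = €0.
Regret = truthful payoff − actual payoff = €8 − €0 = €8.
Deviating from a truthful bid can only lose payoff in a second-price auction — never gain.

€8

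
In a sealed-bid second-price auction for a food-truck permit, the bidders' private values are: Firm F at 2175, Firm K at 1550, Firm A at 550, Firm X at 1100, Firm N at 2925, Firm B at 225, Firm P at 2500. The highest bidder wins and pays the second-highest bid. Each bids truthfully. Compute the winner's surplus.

425

Bids in descending order: Firm N 2925, then Firm P 2500, then Firm F 2175, then Firm K 1550, then Firm X 1100, then Firm A 550, then Firm B 225.
Firm N wins with the top bid and pays the second-highest, 2500.
Surplus = 2925 − 2500 = 425.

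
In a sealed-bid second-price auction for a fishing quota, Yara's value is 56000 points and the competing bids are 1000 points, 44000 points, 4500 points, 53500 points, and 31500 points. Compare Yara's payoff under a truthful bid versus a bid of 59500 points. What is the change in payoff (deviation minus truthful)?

The highest competing bid is 53500 points.
Bidding truthfully at 56000 points: Yara has the top bid, wins, and pays the second-highest bid 53500 points. Payoff = 56000 points − 53500 points = 2500 points.
Bidding 59500 points: Yara has the top bid, wins, and pays the second-highest bid 53500 points. Payoff = 56000 points − 53500 points = 2500 points.
Change = 2500 points − 2500 points = 0 points.
The bid only affects whether you win, not the price — here both bids land on the same side of the top rival bid, so the deviation is payoff-neutral.

Payoff change: 0 points.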